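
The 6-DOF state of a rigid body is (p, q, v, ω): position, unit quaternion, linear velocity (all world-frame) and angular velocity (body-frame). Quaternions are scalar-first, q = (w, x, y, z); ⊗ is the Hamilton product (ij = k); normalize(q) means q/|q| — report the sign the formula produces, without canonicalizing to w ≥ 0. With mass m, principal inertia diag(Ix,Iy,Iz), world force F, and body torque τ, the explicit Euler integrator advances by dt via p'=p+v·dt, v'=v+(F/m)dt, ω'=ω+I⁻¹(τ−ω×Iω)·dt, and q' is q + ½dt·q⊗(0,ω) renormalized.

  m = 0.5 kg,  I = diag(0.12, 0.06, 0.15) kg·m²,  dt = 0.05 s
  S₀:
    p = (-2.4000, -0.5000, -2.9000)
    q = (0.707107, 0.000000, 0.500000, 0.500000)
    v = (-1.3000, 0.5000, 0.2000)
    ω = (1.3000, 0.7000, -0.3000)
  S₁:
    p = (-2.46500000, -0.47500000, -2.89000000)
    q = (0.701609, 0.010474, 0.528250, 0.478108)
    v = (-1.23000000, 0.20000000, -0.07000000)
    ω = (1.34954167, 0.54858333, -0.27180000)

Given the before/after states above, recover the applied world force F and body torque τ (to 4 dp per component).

rate change Δω = (0.04954167, -0.15141667, 0.02820000)
gyro term ω₀×Iω₀ = (-0.0189, 0.0117, -0.0546)
τ = I·(Δω/dt) + ω₀×(Iω₀) = (0.1000, -0.1700, 0.0300)
v₁ − v₀ = (0.07000000, -0.30000000, -0.27000000)
F = m·Δv/dt = (0.7000, -3.0000, -2.7000)

F = (0.7000, -3.0000, -2.7000)
τ = (0.1000, -0.1700, 0.0300)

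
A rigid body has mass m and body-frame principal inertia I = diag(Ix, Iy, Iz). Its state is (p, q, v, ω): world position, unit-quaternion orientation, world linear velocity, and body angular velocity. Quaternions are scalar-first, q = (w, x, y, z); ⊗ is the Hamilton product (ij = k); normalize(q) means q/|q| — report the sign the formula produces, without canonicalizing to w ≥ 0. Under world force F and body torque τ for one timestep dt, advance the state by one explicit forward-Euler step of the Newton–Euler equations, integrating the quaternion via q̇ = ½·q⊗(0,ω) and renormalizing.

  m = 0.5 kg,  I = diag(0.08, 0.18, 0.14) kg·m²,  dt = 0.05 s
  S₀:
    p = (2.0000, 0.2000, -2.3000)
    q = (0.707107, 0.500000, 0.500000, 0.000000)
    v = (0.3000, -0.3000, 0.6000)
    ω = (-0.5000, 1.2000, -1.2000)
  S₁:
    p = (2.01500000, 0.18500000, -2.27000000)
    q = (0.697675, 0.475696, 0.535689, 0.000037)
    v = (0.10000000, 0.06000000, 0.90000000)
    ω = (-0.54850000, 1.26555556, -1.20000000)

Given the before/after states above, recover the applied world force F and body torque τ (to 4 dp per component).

rate change Δω = (-0.04850000, 0.06555556, 0.00000000)
gyro term ω₀×Iω₀ = (0.0576, -0.0360, -0.0600)
applied torque τ = (-0.0200, 0.2000, -0.0600)
v₁ − v₀ = (-0.20000000, 0.36000000, 0.30000000)
F = m·Δv/dt = (-2.0000, 3.6000, 3.0000)

F = (-2.0000, 3.6000, 3.0000)
τ = (-0.0200, 0.2000, -0.0600)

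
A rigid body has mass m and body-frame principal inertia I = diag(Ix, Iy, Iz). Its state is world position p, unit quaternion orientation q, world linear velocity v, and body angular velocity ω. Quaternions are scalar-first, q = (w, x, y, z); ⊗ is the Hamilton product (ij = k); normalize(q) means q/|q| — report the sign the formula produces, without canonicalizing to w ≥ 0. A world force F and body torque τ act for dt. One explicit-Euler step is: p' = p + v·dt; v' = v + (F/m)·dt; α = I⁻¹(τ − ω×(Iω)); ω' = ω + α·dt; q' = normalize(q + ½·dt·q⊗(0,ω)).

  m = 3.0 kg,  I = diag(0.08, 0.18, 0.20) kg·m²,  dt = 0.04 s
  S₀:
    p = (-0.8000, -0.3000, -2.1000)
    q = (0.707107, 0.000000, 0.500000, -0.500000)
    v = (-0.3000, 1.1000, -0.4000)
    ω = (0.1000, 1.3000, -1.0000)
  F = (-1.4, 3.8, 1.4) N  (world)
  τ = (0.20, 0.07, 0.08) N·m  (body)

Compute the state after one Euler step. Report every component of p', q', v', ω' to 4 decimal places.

α = I⁻¹(τ − ω×Iω) = (2.8250, 0.3222, 0.3350)
ω' = ω + α·dt = (0.2130, 1.3129, -0.9866)
q⊗(0,ω) = (-1.1500000, 0.2207107, 0.8692391, -0.7571070)
updated quaternion q' = (0.6837, 0.0044, 0.5171, -0.5149)
p' = p + v·dt = (-0.8120, -0.2560, -2.1160)
new velocity v' = (-0.3187, 1.1507, -0.3813)

p' = (-0.8120, -0.2560, -2.1160)
q' = (0.6837, 0.0044, 0.5171, -0.5149)
v' = (-0.3187, 1.1507, -0.3813)
ω' = (0.2130, 1.3129, -0.9866)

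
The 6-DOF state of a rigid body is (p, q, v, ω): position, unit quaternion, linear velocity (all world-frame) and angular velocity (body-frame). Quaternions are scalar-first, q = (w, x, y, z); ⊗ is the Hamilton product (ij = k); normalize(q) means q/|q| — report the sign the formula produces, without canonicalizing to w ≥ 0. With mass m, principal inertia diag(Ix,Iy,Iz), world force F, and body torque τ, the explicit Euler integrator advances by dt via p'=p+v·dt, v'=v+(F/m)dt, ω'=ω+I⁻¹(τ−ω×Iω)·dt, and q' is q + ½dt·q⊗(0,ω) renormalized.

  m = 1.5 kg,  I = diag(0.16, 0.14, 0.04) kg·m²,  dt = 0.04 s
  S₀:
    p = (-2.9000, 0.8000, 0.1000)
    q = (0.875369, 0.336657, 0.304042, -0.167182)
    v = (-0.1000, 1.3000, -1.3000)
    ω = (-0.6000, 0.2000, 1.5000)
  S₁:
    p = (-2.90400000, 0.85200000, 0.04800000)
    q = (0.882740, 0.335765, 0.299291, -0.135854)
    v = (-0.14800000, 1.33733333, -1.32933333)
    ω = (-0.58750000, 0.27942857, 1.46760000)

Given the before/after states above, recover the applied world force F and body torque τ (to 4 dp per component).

ω₁ − ω₀ = (0.01250000, 0.07942857, -0.03240000)
applied torque τ = (0.0200, 0.1700, -0.0300)
Δv = v₁−v₀ = (-0.04800000, 0.03733333, -0.02933333)
applied force F = (-1.8000, 1.4000, -1.1000)

F = (-1.8000, 1.4000, -1.1000)
τ = (0.0200, 0.1700, -0.0300)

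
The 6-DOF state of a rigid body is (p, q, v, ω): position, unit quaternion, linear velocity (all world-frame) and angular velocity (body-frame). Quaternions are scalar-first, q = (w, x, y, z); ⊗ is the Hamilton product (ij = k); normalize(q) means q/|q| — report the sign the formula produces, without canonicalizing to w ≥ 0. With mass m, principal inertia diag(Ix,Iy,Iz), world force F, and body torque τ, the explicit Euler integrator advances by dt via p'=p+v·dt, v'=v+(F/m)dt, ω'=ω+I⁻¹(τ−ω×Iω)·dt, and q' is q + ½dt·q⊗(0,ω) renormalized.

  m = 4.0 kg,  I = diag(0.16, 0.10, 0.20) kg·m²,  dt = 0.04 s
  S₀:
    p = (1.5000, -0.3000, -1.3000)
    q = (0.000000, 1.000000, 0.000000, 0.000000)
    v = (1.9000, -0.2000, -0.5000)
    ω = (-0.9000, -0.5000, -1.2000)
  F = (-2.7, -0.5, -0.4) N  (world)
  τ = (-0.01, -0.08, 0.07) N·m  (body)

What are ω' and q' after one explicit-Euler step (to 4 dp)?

ω' = (-0.9175, -0.5147, -1.1806)
q' = (0.0180, 0.9995, 0.0240, -0.0100)

α = I⁻¹(τ − ω×Iω) = (-0.4375, -0.3680, 0.4850)
ω + α·dt = (-0.9175, -0.5147, -1.1806)
Hamilton product q⊗(0,ω) = (0.9000000, 0.0000000, 1.2000000, -0.5000000)
q + ½dt·q⊗(0,ω), renormalized = (0.0180, 0.9995, 0.0240, -0.0100)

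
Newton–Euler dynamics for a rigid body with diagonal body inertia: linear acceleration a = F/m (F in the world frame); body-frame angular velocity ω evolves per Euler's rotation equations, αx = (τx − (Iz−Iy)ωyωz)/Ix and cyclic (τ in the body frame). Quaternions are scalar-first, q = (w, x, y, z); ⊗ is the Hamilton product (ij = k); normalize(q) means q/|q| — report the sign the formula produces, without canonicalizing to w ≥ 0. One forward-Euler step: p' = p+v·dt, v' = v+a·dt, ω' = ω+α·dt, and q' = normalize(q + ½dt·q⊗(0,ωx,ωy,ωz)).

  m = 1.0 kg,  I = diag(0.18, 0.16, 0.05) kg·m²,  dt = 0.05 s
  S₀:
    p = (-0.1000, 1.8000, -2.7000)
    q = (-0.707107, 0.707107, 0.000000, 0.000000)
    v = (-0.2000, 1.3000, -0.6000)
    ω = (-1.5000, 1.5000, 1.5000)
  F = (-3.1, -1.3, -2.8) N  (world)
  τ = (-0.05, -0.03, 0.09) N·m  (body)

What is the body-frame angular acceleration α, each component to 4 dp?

α = (1.0972, 1.6406, 0.9000)

precession coupling ω×(Iω) = (-0.2475, -0.2925, 0.0450)
angular accel α = (1.0972, 1.6406, 0.9000)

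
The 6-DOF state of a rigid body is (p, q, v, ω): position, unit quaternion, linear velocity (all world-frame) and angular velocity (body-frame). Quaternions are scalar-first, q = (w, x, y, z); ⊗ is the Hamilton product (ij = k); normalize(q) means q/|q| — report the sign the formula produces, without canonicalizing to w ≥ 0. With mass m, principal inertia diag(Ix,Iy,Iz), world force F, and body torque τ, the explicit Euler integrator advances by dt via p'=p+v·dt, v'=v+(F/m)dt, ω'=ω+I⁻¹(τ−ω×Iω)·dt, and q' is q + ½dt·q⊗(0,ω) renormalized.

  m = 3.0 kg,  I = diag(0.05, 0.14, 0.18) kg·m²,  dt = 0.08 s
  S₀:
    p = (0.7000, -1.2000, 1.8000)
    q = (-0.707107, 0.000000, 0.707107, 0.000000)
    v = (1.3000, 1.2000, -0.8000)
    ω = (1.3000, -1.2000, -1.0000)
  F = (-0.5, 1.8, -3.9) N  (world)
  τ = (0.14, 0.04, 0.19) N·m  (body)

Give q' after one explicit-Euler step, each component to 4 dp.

2q̇ = q⊗(0,ω) = (0.8485284, -1.6263461, 0.8485284, -0.2121321)
q + ½dt·q⊗(0,ω), renormalized = (-0.6710, -0.0648, 0.7386, -0.0085)

q' = (-0.6710, -0.0648, 0.7386, -0.0085)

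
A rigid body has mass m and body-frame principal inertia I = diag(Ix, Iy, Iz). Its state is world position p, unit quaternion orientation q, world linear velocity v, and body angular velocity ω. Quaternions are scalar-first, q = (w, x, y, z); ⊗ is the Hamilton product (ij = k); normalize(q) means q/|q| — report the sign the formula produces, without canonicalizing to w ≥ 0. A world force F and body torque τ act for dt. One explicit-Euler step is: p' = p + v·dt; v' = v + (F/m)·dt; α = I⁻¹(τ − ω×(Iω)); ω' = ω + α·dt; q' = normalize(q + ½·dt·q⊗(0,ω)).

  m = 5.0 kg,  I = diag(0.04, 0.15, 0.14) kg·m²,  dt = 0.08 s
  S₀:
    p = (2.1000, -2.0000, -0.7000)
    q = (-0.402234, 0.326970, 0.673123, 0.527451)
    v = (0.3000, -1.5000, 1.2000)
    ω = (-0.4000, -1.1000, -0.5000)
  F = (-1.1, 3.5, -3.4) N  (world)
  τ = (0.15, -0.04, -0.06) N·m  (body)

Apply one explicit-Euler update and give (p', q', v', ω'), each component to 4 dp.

p' = (2.1240, -2.1200, -0.6040)
q' = (-0.3564, 0.3427, 0.6880, 0.5312)
v' = (0.2824, -1.4440, 1.1456)
ω' = (-0.0890, -1.1107, -0.5619)

(τ − ω×Iω)/I = (3.8875, -0.1333, -0.7743)
ω' = ω + α·dt = (-0.0890, -1.1107, -0.5619)
q⊗(0,ω) = (1.1349488, 0.4045282, 0.3949620, 0.1106992)
q + ½dt·q⊗(0,ω), renormalized = (-0.3564, 0.3427, 0.6880, 0.5312)
p' = p + v·dt = (2.1240, -2.1200, -0.6040)
v' = v + a·dt = (0.2824, -1.4440, 1.1456)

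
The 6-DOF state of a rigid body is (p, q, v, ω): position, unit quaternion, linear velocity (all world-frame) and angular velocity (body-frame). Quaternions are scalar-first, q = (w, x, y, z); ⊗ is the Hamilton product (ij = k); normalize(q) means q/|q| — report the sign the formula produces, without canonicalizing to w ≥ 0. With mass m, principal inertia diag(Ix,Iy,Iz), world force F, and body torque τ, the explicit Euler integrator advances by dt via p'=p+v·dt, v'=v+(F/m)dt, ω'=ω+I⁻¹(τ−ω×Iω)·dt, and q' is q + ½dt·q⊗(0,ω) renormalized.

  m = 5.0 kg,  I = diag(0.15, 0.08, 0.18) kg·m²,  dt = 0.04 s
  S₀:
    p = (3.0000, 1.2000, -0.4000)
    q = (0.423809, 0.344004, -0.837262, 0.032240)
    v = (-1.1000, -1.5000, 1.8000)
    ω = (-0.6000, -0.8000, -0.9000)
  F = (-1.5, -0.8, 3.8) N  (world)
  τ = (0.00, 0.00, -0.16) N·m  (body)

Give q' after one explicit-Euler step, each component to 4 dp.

2q̇ = q⊗(0,ω) = (-0.4343912, 0.5250424, -0.0487876, -1.1589885)
q + ½dt·q⊗(0,ω), renormalized = (0.4150, 0.3544, -0.8379, 0.0091)

q' = (0.4150, 0.3544, -0.8379, 0.0091)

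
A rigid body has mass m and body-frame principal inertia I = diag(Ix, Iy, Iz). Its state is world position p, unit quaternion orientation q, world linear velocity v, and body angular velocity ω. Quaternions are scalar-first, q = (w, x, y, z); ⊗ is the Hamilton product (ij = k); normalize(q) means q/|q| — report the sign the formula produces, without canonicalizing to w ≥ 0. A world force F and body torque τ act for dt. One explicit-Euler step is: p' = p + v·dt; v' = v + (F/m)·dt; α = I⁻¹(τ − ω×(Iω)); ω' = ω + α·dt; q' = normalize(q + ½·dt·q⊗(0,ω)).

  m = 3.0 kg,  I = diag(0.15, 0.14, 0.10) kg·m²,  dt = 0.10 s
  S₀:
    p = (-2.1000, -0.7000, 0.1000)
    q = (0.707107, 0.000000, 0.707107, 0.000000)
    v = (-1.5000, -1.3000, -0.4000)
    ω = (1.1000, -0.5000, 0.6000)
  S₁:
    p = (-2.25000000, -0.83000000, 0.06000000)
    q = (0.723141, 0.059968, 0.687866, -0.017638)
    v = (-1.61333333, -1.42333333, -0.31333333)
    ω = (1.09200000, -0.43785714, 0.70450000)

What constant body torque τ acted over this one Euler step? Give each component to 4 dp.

τ = (0.0000, 0.1200, 0.1100)

ω₁ − ω₀ = (-0.00800000, 0.06214286, 0.10450000)
precession coupling = (0.0120, 0.0330, 0.0055)
τ = I·(Δω/dt) + ω₀×(Iω₀) = (0.0000, 0.1200, 0.1100)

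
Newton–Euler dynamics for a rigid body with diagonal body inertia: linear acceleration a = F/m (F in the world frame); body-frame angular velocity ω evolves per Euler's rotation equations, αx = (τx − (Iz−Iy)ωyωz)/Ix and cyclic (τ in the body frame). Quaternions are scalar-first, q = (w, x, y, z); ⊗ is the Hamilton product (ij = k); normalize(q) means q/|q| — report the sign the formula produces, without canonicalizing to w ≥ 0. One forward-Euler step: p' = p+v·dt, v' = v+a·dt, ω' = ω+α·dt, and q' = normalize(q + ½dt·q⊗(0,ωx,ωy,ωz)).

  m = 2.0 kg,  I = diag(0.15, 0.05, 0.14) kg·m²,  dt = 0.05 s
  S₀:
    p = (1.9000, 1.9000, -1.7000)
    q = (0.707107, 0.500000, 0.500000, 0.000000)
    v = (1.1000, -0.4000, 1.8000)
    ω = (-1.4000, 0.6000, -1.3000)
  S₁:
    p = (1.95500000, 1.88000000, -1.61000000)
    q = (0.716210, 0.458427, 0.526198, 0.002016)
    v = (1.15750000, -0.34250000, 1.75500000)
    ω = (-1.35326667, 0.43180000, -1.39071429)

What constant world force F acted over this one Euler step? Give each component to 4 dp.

F = (2.3000, 2.3000, -1.8000)

Δv = v₁−v₀ = (0.05750000, 0.05750000, -0.04500000)
applied force F = (2.3000, 2.3000, -1.8000)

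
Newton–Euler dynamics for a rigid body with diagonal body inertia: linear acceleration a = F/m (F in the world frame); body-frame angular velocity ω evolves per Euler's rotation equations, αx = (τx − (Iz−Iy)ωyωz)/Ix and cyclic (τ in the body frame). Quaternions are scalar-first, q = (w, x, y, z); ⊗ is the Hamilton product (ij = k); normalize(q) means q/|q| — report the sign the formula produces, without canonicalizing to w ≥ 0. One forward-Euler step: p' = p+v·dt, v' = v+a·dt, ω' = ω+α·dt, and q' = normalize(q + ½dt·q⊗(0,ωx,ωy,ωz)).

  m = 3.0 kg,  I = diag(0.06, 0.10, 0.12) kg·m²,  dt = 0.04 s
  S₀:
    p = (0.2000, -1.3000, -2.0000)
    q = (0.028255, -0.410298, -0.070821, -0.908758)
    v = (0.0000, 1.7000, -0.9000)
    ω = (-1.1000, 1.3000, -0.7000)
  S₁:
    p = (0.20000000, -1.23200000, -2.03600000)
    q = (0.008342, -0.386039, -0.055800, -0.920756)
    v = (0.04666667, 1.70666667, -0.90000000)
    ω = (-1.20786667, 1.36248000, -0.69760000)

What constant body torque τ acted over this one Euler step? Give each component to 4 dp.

τ = (-0.1800, 0.1100, -0.0500)

rate change Δω = (-0.10786667, 0.06248000, 0.00240000)
I·α + gyro = (-0.1800, 0.1100, -0.0500)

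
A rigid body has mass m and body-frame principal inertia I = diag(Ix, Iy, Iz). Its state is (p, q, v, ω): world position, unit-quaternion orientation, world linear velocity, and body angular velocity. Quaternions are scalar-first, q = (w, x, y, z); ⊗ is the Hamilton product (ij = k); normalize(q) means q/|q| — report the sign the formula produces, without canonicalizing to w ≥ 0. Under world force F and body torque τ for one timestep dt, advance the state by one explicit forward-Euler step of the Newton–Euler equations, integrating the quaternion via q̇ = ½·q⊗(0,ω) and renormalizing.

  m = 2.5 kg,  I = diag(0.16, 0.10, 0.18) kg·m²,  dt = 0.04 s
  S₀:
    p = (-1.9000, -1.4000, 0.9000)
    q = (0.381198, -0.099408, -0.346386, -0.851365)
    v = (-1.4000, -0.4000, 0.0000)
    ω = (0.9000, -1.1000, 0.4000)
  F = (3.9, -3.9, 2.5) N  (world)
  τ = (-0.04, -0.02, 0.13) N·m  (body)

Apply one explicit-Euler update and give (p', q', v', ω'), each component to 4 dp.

p' = (-1.9560, -1.4160, 0.9000)
q' = (0.3820, -0.1140, -0.3691, -0.8395)
v' = (-1.3376, -0.4624, 0.0400)
ω' = (0.8988, -1.1051, 0.4157)

p' = p + v·dt = (-1.9560, -1.4160, 0.9000)
v + (F/m)dt = (-1.3376, -0.4624, 0.0400)
α = I⁻¹(τ − ω×Iω) = (-0.0300, -0.1280, 0.3922)
ω + α·dt = (0.8988, -1.1051, 0.4157)
2q̇ = q⊗(0,ω) = (0.0489886, -0.7319777, -1.1457831, 0.5735754)
q' = normalize(q + ½dt·q⊗(0,ω)) = (0.3820, -0.1140, -0.3691, -0.8395)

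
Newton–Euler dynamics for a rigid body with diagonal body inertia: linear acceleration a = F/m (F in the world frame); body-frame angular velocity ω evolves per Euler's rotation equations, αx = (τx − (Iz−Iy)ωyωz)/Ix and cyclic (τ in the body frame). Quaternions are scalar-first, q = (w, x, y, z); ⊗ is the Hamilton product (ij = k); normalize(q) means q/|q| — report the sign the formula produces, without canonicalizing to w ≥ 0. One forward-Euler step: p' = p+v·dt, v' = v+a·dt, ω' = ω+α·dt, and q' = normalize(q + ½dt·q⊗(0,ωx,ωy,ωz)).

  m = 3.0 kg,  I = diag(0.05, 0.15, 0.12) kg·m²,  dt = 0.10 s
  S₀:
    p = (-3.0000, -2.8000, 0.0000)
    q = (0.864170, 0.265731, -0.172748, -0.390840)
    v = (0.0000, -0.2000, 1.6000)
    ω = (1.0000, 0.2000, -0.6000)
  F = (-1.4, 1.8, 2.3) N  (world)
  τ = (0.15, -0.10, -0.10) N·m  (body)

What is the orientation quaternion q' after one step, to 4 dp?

q⊗(0,ω) = (-0.4656854, 1.0459868, -0.0585674, -0.2926078)
q + ½dt·q⊗(0,ω), renormalized = (0.8394, 0.3175, -0.1754, -0.4048)

q' = (0.8394, 0.3175, -0.1754, -0.4048)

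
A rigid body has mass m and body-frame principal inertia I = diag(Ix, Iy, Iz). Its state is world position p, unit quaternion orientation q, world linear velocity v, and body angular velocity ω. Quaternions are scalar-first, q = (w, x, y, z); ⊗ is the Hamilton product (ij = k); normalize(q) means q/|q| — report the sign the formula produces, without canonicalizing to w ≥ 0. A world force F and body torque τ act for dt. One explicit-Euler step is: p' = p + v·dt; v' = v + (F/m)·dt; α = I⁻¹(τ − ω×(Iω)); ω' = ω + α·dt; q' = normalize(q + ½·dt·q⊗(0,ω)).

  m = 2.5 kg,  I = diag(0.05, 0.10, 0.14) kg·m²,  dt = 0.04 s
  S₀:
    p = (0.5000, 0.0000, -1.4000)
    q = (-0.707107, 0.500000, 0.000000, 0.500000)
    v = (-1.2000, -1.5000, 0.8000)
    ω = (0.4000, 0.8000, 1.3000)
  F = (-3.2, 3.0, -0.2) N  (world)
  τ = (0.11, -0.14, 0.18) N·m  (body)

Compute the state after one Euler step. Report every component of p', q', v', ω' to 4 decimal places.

p' = (0.4520, -0.0600, -1.3680)
q' = (-0.7237, 0.4861, -0.0203, 0.4894)
v' = (-1.2512, -1.4520, 0.7968)
ω' = (0.4547, 0.7627, 1.3469)

a = (-1.2800, 1.2000, -0.0800)
p + v·dt = (0.4520, -0.0600, -1.3680)
v + (F/m)dt = (-1.2512, -1.4520, 0.7968)
gyro term ω×Iω = (0.0416, -0.0468, 0.0160)
(τ − ω×Iω)/I = (1.3680, -0.9320, 1.1714)
new body rate ω' = (0.4547, 0.7627, 1.3469)
2q̇ = q⊗(0,ω) = (-0.8500000, -0.6828428, -1.0156856, -0.5192391)
q' = normalize(q + ½dt·q⊗(0,ω)) = (-0.7237, 0.4861, -0.0203, 0.4894)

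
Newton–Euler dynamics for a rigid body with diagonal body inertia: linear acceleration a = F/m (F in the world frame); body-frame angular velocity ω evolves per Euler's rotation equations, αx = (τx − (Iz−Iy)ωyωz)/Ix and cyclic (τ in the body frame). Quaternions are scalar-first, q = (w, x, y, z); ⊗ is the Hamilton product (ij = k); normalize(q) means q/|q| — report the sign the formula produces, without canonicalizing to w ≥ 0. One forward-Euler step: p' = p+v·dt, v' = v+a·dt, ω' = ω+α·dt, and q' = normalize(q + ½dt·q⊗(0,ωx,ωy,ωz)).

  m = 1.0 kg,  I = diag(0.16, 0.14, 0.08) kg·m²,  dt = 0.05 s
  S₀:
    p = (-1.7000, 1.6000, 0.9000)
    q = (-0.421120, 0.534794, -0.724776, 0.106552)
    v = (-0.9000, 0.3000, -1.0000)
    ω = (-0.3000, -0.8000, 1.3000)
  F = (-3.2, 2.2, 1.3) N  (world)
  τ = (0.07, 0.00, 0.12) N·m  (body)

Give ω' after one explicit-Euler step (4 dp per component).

ω' = (-0.2976, -0.7889, 1.3780)

ω×(Iω) gyroscopic = (0.0624, -0.0312, -0.0048)
(τ − ω×Iω)/I = (0.0475, 0.2229, 1.5600)
ω + α·dt = (-0.2976, -0.7889, 1.3780)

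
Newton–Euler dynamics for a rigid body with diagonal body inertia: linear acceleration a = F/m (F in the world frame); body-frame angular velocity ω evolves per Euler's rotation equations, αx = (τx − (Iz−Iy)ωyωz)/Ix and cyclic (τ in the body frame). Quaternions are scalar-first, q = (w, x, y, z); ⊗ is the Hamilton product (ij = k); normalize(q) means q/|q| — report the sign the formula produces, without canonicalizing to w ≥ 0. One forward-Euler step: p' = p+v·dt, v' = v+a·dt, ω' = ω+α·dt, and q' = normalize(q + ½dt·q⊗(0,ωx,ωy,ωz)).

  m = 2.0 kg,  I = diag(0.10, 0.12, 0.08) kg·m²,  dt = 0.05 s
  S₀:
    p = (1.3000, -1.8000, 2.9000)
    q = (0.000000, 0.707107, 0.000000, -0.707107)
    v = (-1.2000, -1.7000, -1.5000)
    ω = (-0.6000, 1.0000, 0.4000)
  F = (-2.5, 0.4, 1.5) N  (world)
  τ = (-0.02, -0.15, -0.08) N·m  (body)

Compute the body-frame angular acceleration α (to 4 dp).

ω×(Iω) gyroscopic = (-0.0160, -0.0048, -0.0120)
angular accel α = (-0.0400, -1.2100, -0.8500)

α = (-0.0400, -1.2100, -0.8500)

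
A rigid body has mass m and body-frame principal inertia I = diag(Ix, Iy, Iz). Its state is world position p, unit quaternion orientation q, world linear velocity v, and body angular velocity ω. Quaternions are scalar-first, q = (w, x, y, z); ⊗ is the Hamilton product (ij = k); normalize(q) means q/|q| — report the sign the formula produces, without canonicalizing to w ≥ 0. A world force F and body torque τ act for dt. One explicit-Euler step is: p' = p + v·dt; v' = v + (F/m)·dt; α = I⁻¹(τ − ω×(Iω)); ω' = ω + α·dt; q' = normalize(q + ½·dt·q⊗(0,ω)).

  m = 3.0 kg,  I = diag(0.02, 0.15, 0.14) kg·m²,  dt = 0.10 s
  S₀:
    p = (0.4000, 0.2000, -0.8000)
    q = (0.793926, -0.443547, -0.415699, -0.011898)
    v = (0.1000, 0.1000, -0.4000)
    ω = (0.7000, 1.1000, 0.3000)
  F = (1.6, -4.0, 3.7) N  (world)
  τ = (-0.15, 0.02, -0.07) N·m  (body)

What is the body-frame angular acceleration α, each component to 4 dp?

α = (-7.3350, 0.3013, -1.2150)

gyro term ω×Iω = (-0.0033, -0.0252, 0.1001)
(τ − ω×Iω)/I = (-7.3350, 0.3013, -1.2150)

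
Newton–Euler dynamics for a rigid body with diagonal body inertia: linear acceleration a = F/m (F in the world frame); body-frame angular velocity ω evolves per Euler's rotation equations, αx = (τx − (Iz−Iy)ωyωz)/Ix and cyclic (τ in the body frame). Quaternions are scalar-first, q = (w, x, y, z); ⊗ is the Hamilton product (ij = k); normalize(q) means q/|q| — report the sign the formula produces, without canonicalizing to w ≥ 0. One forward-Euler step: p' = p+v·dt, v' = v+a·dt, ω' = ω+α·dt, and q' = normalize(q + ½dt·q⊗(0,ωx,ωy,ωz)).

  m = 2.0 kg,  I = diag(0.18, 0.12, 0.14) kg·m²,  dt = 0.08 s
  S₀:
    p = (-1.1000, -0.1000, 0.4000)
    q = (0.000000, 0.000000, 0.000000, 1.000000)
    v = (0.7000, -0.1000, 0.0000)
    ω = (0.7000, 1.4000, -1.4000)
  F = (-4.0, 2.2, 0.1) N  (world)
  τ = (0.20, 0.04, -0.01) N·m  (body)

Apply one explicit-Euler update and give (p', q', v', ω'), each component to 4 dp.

precession coupling ω×(Iω) = (-0.0392, -0.0392, -0.0588)
(τ − ω×Iω)/I = (1.3289, 0.6600, 0.3486)
new body rate ω' = (0.8063, 1.4528, -1.3721)
q⊗(0,ω) = (1.4000000, -1.4000000, 0.7000000, 0.0000000)
q' = normalize(q + ½dt·q⊗(0,ω)) = (0.0558, -0.0558, 0.0279, 0.9965)
a = (-2.0000, 1.1000, 0.0500)
p + v·dt = (-1.0440, -0.1080, 0.4000)
v + (F/m)dt = (0.5400, -0.0120, 0.0040)

p' = (-1.0440, -0.1080, 0.4000)
q' = (0.0558, -0.0558, 0.0279, 0.9965)
v' = (0.5400, -0.0120, 0.0040)
ω' = (0.8063, 1.4528, -1.3721)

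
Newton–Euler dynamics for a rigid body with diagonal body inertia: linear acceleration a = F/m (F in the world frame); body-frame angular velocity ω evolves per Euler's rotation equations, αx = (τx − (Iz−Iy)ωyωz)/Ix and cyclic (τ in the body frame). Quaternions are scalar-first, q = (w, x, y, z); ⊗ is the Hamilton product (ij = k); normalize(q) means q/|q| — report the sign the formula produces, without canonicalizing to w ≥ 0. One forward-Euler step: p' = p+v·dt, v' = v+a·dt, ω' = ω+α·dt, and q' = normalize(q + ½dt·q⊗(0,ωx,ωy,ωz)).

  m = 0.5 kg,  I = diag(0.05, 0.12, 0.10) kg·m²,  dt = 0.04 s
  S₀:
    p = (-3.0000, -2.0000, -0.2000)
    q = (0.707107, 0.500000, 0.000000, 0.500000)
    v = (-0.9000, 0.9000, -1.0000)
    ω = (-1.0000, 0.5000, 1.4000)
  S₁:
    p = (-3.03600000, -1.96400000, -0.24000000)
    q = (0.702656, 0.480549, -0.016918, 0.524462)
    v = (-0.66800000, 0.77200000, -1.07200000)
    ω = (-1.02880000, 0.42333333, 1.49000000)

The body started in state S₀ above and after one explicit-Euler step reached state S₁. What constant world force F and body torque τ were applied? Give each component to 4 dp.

F = (2.9000, -1.6000, -0.9000)
τ = (-0.0500, -0.1600, 0.1900)

ω₁ − ω₀ = (-0.02880000, -0.07666667, 0.09000000)
τ = I·(Δω/dt) + ω₀×(Iω₀) = (-0.0500, -0.1600, 0.1900)
Δv = v₁−v₀ = (0.23200000, -0.12800000, -0.07200000)
applied force F = (2.9000, -1.6000, -0.9000)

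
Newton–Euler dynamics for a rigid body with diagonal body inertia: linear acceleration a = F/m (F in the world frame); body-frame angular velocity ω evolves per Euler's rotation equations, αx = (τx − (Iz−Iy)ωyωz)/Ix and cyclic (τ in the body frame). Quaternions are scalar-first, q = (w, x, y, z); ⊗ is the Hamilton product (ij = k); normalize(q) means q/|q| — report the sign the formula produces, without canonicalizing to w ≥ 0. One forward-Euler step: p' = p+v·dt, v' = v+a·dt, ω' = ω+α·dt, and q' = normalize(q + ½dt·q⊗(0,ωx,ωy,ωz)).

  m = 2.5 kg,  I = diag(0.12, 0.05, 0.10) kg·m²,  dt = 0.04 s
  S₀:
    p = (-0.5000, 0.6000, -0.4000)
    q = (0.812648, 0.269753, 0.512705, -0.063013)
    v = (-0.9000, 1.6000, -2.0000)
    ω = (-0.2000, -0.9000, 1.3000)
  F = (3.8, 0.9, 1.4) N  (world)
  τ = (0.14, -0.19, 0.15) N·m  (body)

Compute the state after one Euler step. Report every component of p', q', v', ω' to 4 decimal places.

p' = (-0.5360, 0.6640, -0.4800)
q' = (0.8242, 0.2786, 0.4911, -0.0447)
v' = (-0.8392, 1.6144, -1.9776)
ω' = (-0.1338, -1.0478, 1.3650)

p' = p + v·dt = (-0.5360, 0.6640, -0.4800)
v' = v + a·dt = (-0.8392, 1.6144, -1.9776)
(τ − ω×Iω)/I = (1.6542, -3.6960, 1.6260)
ω' = ω + α·dt = (-0.1338, -1.0478, 1.3650)
q⊗(0,ω) = (0.5973020, 0.4472752, -1.0694595, 0.9162057)
updated quaternion q' = (0.8242, 0.2786, 0.4911, -0.0447)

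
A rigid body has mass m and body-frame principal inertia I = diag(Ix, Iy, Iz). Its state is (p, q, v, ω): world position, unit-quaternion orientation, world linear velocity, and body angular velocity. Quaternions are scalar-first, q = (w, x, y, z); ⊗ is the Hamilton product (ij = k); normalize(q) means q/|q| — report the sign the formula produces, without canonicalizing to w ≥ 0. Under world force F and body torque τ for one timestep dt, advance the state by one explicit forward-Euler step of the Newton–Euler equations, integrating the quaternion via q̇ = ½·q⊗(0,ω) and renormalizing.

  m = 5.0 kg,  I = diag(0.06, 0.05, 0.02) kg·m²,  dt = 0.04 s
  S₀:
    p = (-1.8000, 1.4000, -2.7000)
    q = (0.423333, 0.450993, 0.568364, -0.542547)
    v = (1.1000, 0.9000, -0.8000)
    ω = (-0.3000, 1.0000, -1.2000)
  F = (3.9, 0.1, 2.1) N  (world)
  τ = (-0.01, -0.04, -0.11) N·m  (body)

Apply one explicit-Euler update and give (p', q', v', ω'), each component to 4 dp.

p' = (-1.7560, 1.4360, -2.7320)
q' = (0.4014, 0.4454, 0.5906, -0.5400)
v' = (1.1312, 0.9008, -0.7832)
ω' = (-0.3307, 0.9565, -1.4260)

a = F/m = (0.7800, 0.0200, 0.4200)
p + v·dt = (-1.7560, 1.4360, -2.7320)
new velocity v' = (1.1312, 0.9008, -0.7832)
precession coupling ω×(Iω) = (0.0360, 0.0144, 0.0030)
angular accel α = (-0.7667, -1.0880, -5.6500)
new body rate ω' = (-0.3307, 0.9565, -1.4260)
2q̇ = q⊗(0,ω) = (-1.0841225, -0.2664897, 1.1272887, 0.1135026)
updated quaternion q' = (0.4014, 0.4454, 0.5906, -0.5400)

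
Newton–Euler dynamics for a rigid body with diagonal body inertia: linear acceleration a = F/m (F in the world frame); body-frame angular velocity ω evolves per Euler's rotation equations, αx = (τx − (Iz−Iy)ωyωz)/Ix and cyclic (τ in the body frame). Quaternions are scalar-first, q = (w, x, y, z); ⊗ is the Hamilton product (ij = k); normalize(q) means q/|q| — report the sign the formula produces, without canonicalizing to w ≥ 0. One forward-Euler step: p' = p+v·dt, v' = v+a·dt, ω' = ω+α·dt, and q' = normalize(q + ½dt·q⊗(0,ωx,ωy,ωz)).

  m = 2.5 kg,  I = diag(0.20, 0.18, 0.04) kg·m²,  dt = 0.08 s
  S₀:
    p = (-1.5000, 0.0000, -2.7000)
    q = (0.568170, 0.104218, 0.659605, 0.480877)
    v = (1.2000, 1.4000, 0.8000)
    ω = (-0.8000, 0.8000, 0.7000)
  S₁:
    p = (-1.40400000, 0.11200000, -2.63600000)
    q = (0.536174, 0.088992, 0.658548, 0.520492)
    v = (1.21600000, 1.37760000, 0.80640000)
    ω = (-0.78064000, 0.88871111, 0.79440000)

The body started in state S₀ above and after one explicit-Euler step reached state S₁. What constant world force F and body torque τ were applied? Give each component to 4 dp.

F = (0.5000, -0.7000, 0.2000)
τ = (-0.0300, 0.1100, 0.0600)

v₁ − v₀ = (0.01600000, -0.02240000, 0.00640000)
F = m·Δv/dt = (0.5000, -0.7000, 0.2000)
Δω = ω₁−ω₀ = (0.01936000, 0.08871111, 0.09440000)
ω₀×(Iω₀) = (-0.0784, -0.0896, 0.0128)
applied torque τ = (-0.0300, 0.1100, 0.0600)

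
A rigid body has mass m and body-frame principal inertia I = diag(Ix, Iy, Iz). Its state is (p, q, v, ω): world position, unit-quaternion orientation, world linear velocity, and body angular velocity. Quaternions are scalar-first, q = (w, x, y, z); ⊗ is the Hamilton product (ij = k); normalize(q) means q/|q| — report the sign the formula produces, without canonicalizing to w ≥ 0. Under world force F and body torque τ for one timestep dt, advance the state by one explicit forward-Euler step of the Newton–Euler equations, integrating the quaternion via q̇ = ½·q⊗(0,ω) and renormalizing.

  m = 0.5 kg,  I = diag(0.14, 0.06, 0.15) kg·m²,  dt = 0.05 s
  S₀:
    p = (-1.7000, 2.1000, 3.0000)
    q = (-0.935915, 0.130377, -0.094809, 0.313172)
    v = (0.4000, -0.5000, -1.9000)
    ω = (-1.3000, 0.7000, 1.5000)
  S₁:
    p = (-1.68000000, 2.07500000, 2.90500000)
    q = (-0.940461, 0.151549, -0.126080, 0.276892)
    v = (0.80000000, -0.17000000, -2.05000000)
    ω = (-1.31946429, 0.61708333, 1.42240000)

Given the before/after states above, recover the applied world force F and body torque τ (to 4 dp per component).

ω₁ − ω₀ = (-0.01946429, -0.08291667, -0.07760000)
gyro term ω₀×Iω₀ = (0.0945, 0.0195, 0.0728)
applied torque τ = (0.0400, -0.0800, -0.1600)
v₁ − v₀ = (0.40000000, 0.33000000, -0.15000000)
F = m·Δv/dt = (4.0000, 3.3000, -1.5000)

F = (4.0000, 3.3000, -1.5000)
τ = (0.0400, -0.0800, -0.1600)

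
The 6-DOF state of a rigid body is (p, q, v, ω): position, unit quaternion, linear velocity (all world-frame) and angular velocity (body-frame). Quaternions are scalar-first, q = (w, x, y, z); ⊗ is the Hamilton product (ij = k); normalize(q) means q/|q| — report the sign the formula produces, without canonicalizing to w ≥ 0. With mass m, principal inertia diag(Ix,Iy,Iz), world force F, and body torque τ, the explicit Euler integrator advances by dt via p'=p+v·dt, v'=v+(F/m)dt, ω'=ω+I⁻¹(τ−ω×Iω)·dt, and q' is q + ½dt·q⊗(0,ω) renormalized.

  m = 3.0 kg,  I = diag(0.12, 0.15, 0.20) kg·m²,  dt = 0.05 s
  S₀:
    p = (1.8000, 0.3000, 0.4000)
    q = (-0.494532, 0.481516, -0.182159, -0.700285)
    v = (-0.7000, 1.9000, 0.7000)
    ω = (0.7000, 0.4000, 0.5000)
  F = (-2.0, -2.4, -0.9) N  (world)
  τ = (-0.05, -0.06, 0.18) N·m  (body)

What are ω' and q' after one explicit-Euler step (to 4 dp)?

ω' = (0.6750, 0.3893, 0.5429)
q' = (-0.4922, 0.4775, -0.2053, -0.6983)

ω×(Iω) gyroscopic = (0.0100, -0.0280, 0.0084)
α = I⁻¹(τ − ω×Iω) = (-0.5000, -0.2133, 0.8580)
ω' = ω + α·dt = (0.6750, 0.3893, 0.5429)
Hamilton product q⊗(0,ω) = (0.0859449, -0.1571379, -0.9287703, 0.0728517)
q' = normalize(q + ½dt·q⊗(0,ω)) = (-0.4922, 0.4775, -0.2053, -0.6983)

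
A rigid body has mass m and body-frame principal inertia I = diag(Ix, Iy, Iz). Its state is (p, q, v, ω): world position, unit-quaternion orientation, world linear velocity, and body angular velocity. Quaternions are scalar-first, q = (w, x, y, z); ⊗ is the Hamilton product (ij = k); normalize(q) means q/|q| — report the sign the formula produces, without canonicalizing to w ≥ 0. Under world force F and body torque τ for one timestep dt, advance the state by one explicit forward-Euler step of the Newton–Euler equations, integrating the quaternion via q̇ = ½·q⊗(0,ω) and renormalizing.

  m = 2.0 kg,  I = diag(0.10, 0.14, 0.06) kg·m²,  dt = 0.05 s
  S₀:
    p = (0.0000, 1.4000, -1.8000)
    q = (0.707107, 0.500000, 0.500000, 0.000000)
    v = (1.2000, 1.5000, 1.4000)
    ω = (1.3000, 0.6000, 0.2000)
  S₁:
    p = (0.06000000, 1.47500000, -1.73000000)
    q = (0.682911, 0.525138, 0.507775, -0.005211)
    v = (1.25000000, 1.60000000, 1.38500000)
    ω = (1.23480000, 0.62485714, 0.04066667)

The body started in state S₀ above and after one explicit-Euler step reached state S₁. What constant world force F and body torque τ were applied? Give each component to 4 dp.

ω₁ − ω₀ = (-0.06520000, 0.02485714, -0.15933333)
I·α + gyro = (-0.1400, 0.0800, -0.1600)
v₁ − v₀ = (0.05000000, 0.10000000, -0.01500000)
F = m·Δv/dt = (2.0000, 4.0000, -0.6000)

F = (2.0000, 4.0000, -0.6000)
τ = (-0.1400, 0.0800, -0.1600)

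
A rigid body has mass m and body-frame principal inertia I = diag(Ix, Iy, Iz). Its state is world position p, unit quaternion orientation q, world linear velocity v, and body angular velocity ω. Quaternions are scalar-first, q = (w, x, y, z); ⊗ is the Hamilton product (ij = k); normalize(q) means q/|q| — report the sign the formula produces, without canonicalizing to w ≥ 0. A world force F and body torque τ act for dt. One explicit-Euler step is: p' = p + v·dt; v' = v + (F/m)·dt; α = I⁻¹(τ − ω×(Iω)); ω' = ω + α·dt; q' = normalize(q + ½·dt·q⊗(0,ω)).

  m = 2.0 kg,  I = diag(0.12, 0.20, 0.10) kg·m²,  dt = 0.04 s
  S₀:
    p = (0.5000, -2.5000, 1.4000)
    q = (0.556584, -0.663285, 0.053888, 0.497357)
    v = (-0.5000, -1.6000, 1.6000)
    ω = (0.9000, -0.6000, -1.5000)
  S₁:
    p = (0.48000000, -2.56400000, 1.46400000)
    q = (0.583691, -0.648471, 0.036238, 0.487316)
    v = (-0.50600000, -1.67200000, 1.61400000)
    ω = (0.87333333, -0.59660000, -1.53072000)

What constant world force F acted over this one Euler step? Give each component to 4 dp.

Δv = v₁−v₀ = (-0.00600000, -0.07200000, 0.01400000)
applied force F = (-0.3000, -3.6000, 0.7000)

F = (-0.3000, -3.6000, 0.7000)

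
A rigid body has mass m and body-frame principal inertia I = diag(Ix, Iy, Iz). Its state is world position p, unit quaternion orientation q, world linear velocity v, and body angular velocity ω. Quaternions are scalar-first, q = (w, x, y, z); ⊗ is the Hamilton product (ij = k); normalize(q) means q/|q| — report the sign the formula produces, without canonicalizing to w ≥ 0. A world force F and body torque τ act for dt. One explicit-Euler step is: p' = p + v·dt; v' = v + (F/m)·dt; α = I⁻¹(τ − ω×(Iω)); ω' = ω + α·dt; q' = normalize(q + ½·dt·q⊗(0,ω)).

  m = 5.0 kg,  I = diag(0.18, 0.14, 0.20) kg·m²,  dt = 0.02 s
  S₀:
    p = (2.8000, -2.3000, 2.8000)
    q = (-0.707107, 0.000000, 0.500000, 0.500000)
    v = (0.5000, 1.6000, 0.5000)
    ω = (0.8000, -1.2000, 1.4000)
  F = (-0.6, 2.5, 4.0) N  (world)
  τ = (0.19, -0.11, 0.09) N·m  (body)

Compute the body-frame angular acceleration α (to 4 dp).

α = (1.6156, -0.6257, 0.2580)

precession coupling ω×(Iω) = (-0.1008, -0.0224, 0.0384)
(τ − ω×Iω)/I = (1.6156, -0.6257, 0.2580)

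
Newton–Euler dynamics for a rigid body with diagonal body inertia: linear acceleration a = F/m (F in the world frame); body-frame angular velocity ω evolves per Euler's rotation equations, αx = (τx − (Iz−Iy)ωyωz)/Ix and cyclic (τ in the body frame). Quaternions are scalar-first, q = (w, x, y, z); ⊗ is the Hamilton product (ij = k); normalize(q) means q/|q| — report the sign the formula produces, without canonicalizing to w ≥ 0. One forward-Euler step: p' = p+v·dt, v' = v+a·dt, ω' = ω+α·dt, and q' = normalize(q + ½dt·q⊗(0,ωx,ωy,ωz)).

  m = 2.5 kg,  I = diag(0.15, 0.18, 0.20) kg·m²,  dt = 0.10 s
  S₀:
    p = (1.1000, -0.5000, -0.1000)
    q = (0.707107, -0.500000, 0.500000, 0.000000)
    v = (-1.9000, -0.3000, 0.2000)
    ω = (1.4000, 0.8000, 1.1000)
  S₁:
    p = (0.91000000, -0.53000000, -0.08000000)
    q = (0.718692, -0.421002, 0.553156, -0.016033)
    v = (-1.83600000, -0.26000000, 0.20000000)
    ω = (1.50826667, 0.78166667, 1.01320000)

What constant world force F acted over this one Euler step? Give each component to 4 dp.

F = (1.6000, 1.0000, 0.0000)

velocity change Δv = (0.06400000, 0.04000000, 0.00000000)
applied force F = (1.6000, 1.0000, 0.0000)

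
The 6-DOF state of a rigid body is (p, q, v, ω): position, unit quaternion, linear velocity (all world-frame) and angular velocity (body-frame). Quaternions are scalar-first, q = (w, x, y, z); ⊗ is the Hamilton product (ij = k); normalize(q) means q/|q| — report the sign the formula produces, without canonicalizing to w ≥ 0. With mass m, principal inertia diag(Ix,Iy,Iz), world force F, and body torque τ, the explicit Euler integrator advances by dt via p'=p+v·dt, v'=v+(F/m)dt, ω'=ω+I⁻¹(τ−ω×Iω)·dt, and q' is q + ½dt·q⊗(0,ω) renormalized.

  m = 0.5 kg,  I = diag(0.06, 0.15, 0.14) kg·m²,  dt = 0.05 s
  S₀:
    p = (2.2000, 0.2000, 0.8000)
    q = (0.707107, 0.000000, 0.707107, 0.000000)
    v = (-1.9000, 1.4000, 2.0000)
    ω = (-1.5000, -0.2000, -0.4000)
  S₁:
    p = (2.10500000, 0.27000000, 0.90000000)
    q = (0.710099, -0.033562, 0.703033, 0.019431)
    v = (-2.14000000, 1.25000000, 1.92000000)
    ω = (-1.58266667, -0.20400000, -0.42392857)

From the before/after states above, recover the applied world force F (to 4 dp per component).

Δv = v₁−v₀ = (-0.24000000, -0.15000000, -0.08000000)
m·(v₁−v₀)/dt = (-2.4000, -1.5000, -0.8000)

F = (-2.4000, -1.5000, -0.8000)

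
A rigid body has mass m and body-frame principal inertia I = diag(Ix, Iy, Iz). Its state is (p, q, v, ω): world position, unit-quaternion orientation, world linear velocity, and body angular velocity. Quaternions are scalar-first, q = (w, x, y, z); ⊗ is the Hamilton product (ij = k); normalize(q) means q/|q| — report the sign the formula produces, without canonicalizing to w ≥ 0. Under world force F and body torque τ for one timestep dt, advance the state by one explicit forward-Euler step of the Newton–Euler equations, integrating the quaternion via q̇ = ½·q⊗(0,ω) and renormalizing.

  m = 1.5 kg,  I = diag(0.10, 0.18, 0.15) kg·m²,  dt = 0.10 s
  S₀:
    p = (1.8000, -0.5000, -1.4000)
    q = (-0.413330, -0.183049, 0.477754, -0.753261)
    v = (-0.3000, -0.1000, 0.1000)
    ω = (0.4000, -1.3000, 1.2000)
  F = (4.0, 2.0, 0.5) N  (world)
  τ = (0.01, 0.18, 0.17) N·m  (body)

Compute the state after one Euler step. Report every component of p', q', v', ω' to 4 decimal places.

p' = (1.7700, -0.5100, -1.3900)
q' = (-0.3321, -0.2107, 0.4985, -0.7725)
v' = (-0.0333, 0.0333, 0.1333)
ω' = (0.3632, -1.1867, 1.3411)

ω×(Iω) gyroscopic = (0.0468, -0.0240, -0.0416)
(τ − ω×Iω)/I = (-0.3680, 1.1333, 1.4107)
new body rate ω' = (0.3632, -1.1867, 1.3411)
Hamilton product q⊗(0,ω) = (1.5982130, -0.5712665, 0.4556834, -0.4491339)
q' = normalize(q + ½dt·q⊗(0,ω)) = (-0.3321, -0.2107, 0.4985, -0.7725)
a = (2.6667, 1.3333, 0.3333)
new position p' = (1.7700, -0.5100, -1.3900)
new velocity v' = (-0.0333, 0.0333, 0.1333)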